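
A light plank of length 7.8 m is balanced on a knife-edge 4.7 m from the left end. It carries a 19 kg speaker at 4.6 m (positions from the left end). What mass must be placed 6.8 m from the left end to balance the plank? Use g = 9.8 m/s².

m ≈ 0.905 kg

Taking torques about the knife-edge (at 4.7 m from the left end):
Speaker: 19 × 9.8 = 186.2 N down at 4.6 m → arm 0.1 m, τ = 186.2 × 0.1 = 18.62 N·m counterclockwise.
Net moment of known loads = 18.62 N·m counterclockwise.
An unknown mass m at 6.8 m has arm 2.1 m; its moment is m·g·2.1 clockwise.
Στ = 0 ⇒ m × 9.8 × 2.1 = 18.62 ⇒ m = 18.62 / (9.8 × 2.1) = 0.905 kg.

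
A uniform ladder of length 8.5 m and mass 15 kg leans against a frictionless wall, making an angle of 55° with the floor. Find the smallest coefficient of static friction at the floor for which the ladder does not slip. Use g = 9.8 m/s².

About the foot of the ladder:
Ladder weight 15×9.8 = 147 N acts at 4.25 m along the ladder; its horizontal arm is 4.25·cos55° = 2.438 m → τ = 358.4 N·m clockwise.
Wall normal N acts horizontally at the top; its moment arm is the height L sinθ = 8.5·sin55° = 6.963 m, counterclockwise.
Setting net torque to zero: N × 6.963 = 358.4 → N = 51.47 N.
ΣFx = 0 ⇒ f = N_wall = 51.47 N. ΣFy = 0 ⇒ N_floor = 147 N.
μ_min = f / N_floor = 51.47 / 147 = 0.35.

μ_min ≈ 0.35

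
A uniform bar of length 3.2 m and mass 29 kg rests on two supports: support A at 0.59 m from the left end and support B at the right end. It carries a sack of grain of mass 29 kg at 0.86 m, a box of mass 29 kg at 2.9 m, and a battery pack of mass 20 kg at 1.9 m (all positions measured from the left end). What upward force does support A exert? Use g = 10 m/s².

R_A ≈ 571 N

Take moments about support B.
Beam weight: 29 × 10 = 290 N down at 1.6 m → arm 1.6 m, τ = 290 × 1.6 = 464 N·m counterclockwise.
Sack of grain: 29 × 10 = 290 N down at 0.86 m → arm 2.34 m, τ = 290 × 2.34 = 678.6 N·m counterclockwise.
Box: 29 × 10 = 290 N down at 2.9 m → arm 0.3 m, τ = 290 × 0.3 = 87 N·m counterclockwise.
Battery pack: 20 × 10 = 200 N down at 1.9 m → arm 1.3 m, τ = 200 × 1.3 = 260 N·m counterclockwise.
Net load moment about support B = 1490 N·m counterclockwise.
Reaction R at support A is upward at 0.59 m, arm 2.61 m → moment R × 2.61 clockwise.
Setting net torque to zero: R × 2.61 = 1490 → R = 571 N.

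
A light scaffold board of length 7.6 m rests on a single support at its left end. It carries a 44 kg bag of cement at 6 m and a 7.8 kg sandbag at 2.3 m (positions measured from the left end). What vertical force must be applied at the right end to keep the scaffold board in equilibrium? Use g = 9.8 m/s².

Take moments about the left end.
Bag of cement: 44 × 9.8 = 431.2 N down at 6 m → arm 6 m, τ = 431.2 × 6 = 2587 N·m clockwise.
Sandbag: 7.8 × 9.8 = 76.44 N down at 2.3 m → arm 2.3 m, τ = 76.44 × 2.3 = 175.8 N·m clockwise.
Net moment of the loads = 2763 N·m clockwise.
The upward force F acts at the right end, arm 7.6 m, giving F × 7.6 counterclockwise.
Balancing moments: F × 7.6 = 2763, giving F = 2763 / 7.6 = 364 N.

F ≈ 364 N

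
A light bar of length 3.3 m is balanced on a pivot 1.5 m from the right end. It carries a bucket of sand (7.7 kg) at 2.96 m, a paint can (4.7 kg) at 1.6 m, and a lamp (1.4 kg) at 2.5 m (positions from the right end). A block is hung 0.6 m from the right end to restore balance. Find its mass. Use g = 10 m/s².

m ≈ 14.6 kg

Take moments about the pivot (at 1.5 m from the right end).
Bucket of sand: 7.7 × 10 = 77 N down at 2.96 m → arm 1.46 m, τ = 77 × 1.46 = 112.4 N·m counterclockwise.
Paint can: 4.7 × 10 = 47 N down at 1.6 m → arm 0.1 m, τ = 47 × 0.1 = 4.7 N·m counterclockwise.
Lamp: 1.4 × 10 = 14 N down at 2.5 m → arm 1 m, τ = 14 × 1 = 14 N·m counterclockwise.
Net moment of known loads = 131.1 N·m counterclockwise.
An unknown mass m at 0.6 m has arm 0.9 m; its moment is m·g·0.9 clockwise.
Στ = 0 ⇒ m × 10 × 0.9 = 131.1 ⇒ m = 131.1 / (10 × 0.9) = 14.6 kg.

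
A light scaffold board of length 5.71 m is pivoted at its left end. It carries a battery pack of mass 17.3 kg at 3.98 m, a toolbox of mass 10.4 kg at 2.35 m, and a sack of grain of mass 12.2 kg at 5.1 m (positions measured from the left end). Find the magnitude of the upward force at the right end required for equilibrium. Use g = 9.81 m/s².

Sum moments about the left end (the unknown pivot reaction has zero arm there).
Battery pack: 17.3 × 9.81 = 169.7 N down at 3.98 m → arm 3.98 m, τ = 169.7 × 3.98 = 675.4 N·m clockwise.
Toolbox: 10.4 × 9.81 = 102 N down at 2.35 m → arm 2.35 m, τ = 102 × 2.35 = 239.7 N·m clockwise.
Sack of grain: 12.2 × 9.81 = 119.7 N down at 5.1 m → arm 5.1 m, τ = 119.7 × 5.1 = 610.5 N·m clockwise.
Net moment of the loads = 1526 N·m clockwise.
The upward force F acts at the right end, arm 5.71 m, giving F × 5.71 counterclockwise.
Setting net torque to zero: F × 5.71 = 1526 → F = 1526 / 5.71 = 267 N.

F ≈ 267 N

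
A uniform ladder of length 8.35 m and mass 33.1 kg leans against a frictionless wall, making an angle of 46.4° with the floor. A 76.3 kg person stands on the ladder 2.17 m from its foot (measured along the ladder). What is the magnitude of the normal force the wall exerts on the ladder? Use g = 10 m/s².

Sum moments about the foot of the ladder (the floor normal and friction both act there and drop out).
Ladder weight 33.1×10 = 331 N acts at 4.175 m along the ladder; its horizontal arm is 4.175·cos46.4° = 2.879 m → τ = 952.9 N·m clockwise.
Person: 76.3×10 = 763 N at 2.17 m → arm 1.496 m → τ = 1141 N·m clockwise.
Wall normal N acts horizontally at the top; its moment arm is the height L sinθ = 8.35·sin46.4° = 6.047 m, counterclockwise.
Balancing moments: N × 6.047 = 2094, giving N = 346 N.

N_wall ≈ 346 N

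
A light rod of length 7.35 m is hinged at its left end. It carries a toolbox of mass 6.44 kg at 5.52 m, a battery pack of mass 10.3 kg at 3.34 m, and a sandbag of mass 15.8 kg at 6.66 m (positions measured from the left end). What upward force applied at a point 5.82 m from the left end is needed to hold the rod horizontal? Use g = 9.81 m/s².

Take moments about the left end.
Toolbox: 6.44 × 9.81 = 63.18 N down at 5.52 m → arm 5.52 m, τ = 63.18 × 5.52 = 348.8 N·m clockwise.
Battery pack: 10.3 × 9.81 = 101 N down at 3.34 m → arm 3.34 m, τ = 101 × 3.34 = 337.3 N·m clockwise.
Sandbag: 15.8 × 9.81 = 155 N down at 6.66 m → arm 6.66 m, τ = 155 × 6.66 = 1032 N·m clockwise.
Net moment of the loads = 1718 N·m clockwise.
The upward force F acts at a point 5.82 m from the left end, arm 5.82 m, giving F × 5.82 counterclockwise.
Setting net torque to zero: F × 5.82 = 1718 → F = 1718 / 5.82 = 295 N.

F ≈ 295 N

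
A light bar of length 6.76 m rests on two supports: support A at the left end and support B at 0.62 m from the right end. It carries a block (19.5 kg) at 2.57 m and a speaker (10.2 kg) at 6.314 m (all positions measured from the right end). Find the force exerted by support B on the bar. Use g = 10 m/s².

About support A:
Block: 19.5 × 10 = 195 N down at 2.57 m → arm 4.19 m, τ = 195 × 4.19 = 817.1 N·m clockwise.
Speaker: 10.2 × 10 = 102 N down at 6.314 m → arm 0.446 m, τ = 102 × 0.446 = 45.49 N·m clockwise.
Net load moment about support A = 862.6 N·m clockwise.
Reaction R at support B is upward at 0.62 m, arm 6.14 m → moment R × 6.14 counterclockwise.
For rotational equilibrium, R × 6.14 = 862.6, so R = 140 N.

R_B ≈ 140 N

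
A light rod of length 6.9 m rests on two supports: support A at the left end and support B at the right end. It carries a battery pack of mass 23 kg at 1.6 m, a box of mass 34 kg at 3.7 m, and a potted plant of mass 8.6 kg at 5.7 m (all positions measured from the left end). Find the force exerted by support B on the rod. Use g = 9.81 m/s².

R_B ≈ 301 N

Sum moments about support A (its reaction then has zero moment arm).
Battery pack: 23 × 9.81 = 225.6 N down at 1.6 m → arm 1.6 m, τ = 225.6 × 1.6 = 361 N·m clockwise.
Box: 34 × 9.81 = 333.5 N down at 3.7 m → arm 3.7 m, τ = 333.5 × 3.7 = 1234 N·m clockwise.
Potted plant: 8.6 × 9.81 = 84.37 N down at 5.7 m → arm 5.7 m, τ = 84.37 × 5.7 = 480.9 N·m clockwise.
Net load moment about support A = 2076 N·m clockwise.
Reaction R at support B is upward at 6.9 m, arm 6.9 m → moment R × 6.9 counterclockwise.
Στ = 0 ⇒ R × 6.9 = 2076 ⇒ R = 301 N.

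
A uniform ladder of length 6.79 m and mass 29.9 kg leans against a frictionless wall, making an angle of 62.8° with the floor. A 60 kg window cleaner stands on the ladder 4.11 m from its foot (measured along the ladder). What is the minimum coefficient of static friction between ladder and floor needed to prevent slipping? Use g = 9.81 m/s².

μ_min ≈ 0.293

Choose the foot of the ladder as the axis so the floor normal and friction both act there and drop out.
Ladder weight 29.9×9.81 = 293.3 N acts at 3.395 m along the ladder; its horizontal arm is 3.395·cos62.8° = 1.552 m → τ = 455.2 N·m clockwise.
Window cleaner: 60×9.81 = 588.6 N at 4.11 m → arm 1.879 m → τ = 1106 N·m clockwise.
Wall normal N acts horizontally at the top; its moment arm is the height L sinθ = 6.79·sin62.8° = 6.039 m, counterclockwise.
For rotational equilibrium, N × 6.039 = 1561, so N = 258.5 N.
ΣFx = 0 ⇒ f = N_wall = 258.5 N. ΣFy = 0 ⇒ N_floor = 881.9 N.
μ_min = f / N_floor = 258.5 / 881.9 = 0.293.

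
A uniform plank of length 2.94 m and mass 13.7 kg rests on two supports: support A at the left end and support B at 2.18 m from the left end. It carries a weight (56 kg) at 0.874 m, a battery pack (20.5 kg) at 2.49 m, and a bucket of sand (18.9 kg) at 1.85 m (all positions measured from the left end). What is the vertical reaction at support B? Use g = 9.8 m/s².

R_B ≈ 697 N

Take moments about support A.
Beam weight: 13.7 × 9.8 = 134.3 N down at 1.47 m → arm 1.47 m, τ = 134.3 × 1.47 = 197.4 N·m clockwise.
Weight: 56 × 9.8 = 548.8 N down at 0.874 m → arm 0.874 m, τ = 548.8 × 0.874 = 479.7 N·m clockwise.
Battery pack: 20.5 × 9.8 = 200.9 N down at 2.49 m → arm 2.49 m, τ = 200.9 × 2.49 = 500.2 N·m clockwise.
Bucket of sand: 18.9 × 9.8 = 185.2 N down at 1.85 m → arm 1.85 m, τ = 185.2 × 1.85 = 342.6 N·m clockwise.
Net load moment about support A = 1520 N·m clockwise.
Reaction R at support B is upward at 2.18 m, arm 2.18 m → moment R × 2.18 counterclockwise.
Setting net torque to zero: R × 2.18 = 1520 → R = 697 N.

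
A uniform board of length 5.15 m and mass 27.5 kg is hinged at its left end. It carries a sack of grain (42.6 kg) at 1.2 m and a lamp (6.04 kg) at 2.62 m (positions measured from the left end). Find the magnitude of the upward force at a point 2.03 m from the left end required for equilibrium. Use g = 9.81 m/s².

Take moments about the left end.
Beam weight: 27.5 × 9.81 = 269.8 N down at 2.575 m → arm 2.575 m, τ = 269.8 × 2.575 = 694.7 N·m clockwise.
Sack of grain: 42.6 × 9.81 = 417.9 N down at 1.2 m → arm 1.2 m, τ = 417.9 × 1.2 = 501.5 N·m clockwise.
Lamp: 6.04 × 9.81 = 59.25 N down at 2.62 m → arm 2.62 m, τ = 59.25 × 2.62 = 155.2 N·m clockwise.
Net moment of the loads = 1351 N·m clockwise.
The upward force F acts at a point 2.03 m from the left end, arm 2.03 m, giving F × 2.03 counterclockwise.
For rotational equilibrium, F × 2.03 = 1351, so F = 1351 / 2.03 = 666 N.

F ≈ 666 N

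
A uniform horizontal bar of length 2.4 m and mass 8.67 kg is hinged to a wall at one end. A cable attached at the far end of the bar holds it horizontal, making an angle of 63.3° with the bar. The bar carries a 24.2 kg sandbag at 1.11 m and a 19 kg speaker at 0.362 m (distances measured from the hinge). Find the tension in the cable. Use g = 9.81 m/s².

Sum moments about the hinge (the unknown hinge reaction has zero arm there).
Beam weight: 8.67 × 9.81 = 85.05 N down at 1.2 m → arm 1.2 m, τ = 85.05 × 1.2 = 102.1 N·m clockwise.
Sandbag: 24.2 × 9.81 = 237.4 N down at 1.11 m → arm 1.11 m, τ = 237.4 × 1.11 = 263.5 N·m clockwise.
Speaker: 19 × 9.81 = 186.4 N down at 0.362 m → arm 0.362 m, τ = 186.4 × 0.362 = 67.48 N·m clockwise.
Total clockwise load moment = 433.1 N·m.
The cable tension T acts at 2.4 m; only its component perpendicular to the bar, T sinθ, produces torque. sin 63.3° = 0.8934.
Στ = 0 ⇒ T × 2.4 × 0.8934 = 433.1 ⇒ T = 433.1 / 2.144 = 202 N.

T ≈ 202 N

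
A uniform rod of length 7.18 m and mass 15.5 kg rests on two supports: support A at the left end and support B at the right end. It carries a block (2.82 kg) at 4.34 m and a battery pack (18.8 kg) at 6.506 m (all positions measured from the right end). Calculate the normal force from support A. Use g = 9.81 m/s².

Sum moments about support B (its reaction then has zero moment arm).
Beam weight: 15.5 × 9.81 = 152.1 N down at 3.59 m → arm 3.59 m, τ = 152.1 × 3.59 = 546 N·m counterclockwise.
Block: 2.82 × 9.81 = 27.66 N down at 4.34 m → arm 4.34 m, τ = 27.66 × 4.34 = 120 N·m counterclockwise.
Battery pack: 18.8 × 9.81 = 184.4 N down at 6.506 m → arm 6.506 m, τ = 184.4 × 6.506 = 1200 N·m counterclockwise.
Net load moment about support B = 1866 N·m counterclockwise.
Reaction R at support A is upward at 7.18 m, arm 7.18 m → moment R × 7.18 clockwise.
Setting net torque to zero: R × 7.18 = 1866 → R = 260 N.

R_A ≈ 260 N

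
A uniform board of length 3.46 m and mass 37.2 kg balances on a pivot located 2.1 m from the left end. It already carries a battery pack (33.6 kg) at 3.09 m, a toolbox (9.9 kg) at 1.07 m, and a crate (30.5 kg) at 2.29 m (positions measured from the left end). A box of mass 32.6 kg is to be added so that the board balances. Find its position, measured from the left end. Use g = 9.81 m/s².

x ≈ 1.64 m from the left end

About the pivot (at 2.1 m from the left end):
Beam weight: 37.2 × 9.81 = 364.9 N down at 1.73 m → arm 0.37 m, τ = 364.9 × 0.37 = 135 N·m counterclockwise.
Battery pack: 33.6 × 9.81 = 329.6 N down at 3.09 m → arm 0.99 m, τ = 329.6 × 0.99 = 326.3 N·m clockwise.
Toolbox: 9.9 × 9.81 = 97.12 N down at 1.07 m → arm 1.03 m, τ = 97.12 × 1.03 = 100 N·m counterclockwise.
Crate: 30.5 × 9.81 = 299.2 N down at 2.29 m → arm 0.19 m, τ = 299.2 × 0.19 = 56.85 N·m clockwise.
Net moment of existing loads = 148.2 N·m clockwise.
The box weighs 32.6 × 9.81 = 319.8 N and must supply an equal counterclockwise moment, so its lever arm about the pivot is 148.2 / 319.8 = 0.463 m.
That puts it at 2.1 − 0.463 = 1.64 m from the left end.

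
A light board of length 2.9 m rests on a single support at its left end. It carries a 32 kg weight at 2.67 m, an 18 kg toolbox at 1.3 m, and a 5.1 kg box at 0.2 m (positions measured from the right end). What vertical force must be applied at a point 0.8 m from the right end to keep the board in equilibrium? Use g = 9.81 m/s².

Taking torques about the left end:
Weight: 32 × 9.81 = 313.9 N down at 2.67 m → arm 0.23 m, τ = 313.9 × 0.23 = 72.2 N·m clockwise.
Toolbox: 18 × 9.81 = 176.6 N down at 1.3 m → arm 1.6 m, τ = 176.6 × 1.6 = 282.6 N·m clockwise.
Box: 5.1 × 9.81 = 50.03 N down at 0.2 m → arm 2.7 m, τ = 50.03 × 2.7 = 135.1 N·m clockwise.
Net moment of the loads = 489.9 N·m clockwise.
The upward force F acts at a point 0.8 m from the right end, arm 2.1 m, giving F × 2.1 counterclockwise.
Balancing moments: F × 2.1 = 489.9, giving F = 489.9 / 2.1 = 233 N.

F ≈ 233 N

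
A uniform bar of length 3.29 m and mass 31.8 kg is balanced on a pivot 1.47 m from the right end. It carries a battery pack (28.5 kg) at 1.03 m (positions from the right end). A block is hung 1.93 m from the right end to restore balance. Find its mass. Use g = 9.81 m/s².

m ≈ 15.2 kg

Taking torques about the pivot (at 1.47 m from the right end):
Beam weight: 31.8 × 9.81 = 312 N down at 1.645 m → arm 0.175 m, τ = 312 × 0.175 = 54.6 N·m counterclockwise.
Battery pack: 28.5 × 9.81 = 279.6 N down at 1.03 m → arm 0.44 m, τ = 279.6 × 0.44 = 123 N·m clockwise.
Net moment of known loads = 68.4 N·m clockwise.
An unknown mass m at 1.93 m has arm 0.46 m; its moment is m·g·0.46 counterclockwise.
Στ = 0 ⇒ m × 9.81 × 0.46 = 68.4 ⇒ m = 68.4 / (9.81 × 0.46) = 15.2 kg.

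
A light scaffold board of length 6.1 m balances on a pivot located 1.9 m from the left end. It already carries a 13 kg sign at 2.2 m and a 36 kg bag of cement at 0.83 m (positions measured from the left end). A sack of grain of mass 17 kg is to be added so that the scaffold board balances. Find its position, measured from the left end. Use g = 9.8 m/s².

x ≈ 3.94 m from the left end

Sum moments about the pivot (at 1.9 m from the left end) (the support reaction has zero arm there).
Sign: 13 × 9.8 = 127.4 N down at 2.2 m → arm 0.3 m, τ = 127.4 × 0.3 = 38.22 N·m clockwise.
Bag of cement: 36 × 9.8 = 352.8 N down at 0.83 m → arm 1.07 m, τ = 352.8 × 1.07 = 377.5 N·m counterclockwise.
Net moment of existing loads = 339.3 N·m counterclockwise.
The sack of grain weighs 17 × 9.8 = 166.6 N and must supply an equal clockwise moment, so its lever arm about the pivot is 339.3 / 166.6 = 2.04 m.
That puts it at 1.9 + 2.04 = 3.94 m from the left end.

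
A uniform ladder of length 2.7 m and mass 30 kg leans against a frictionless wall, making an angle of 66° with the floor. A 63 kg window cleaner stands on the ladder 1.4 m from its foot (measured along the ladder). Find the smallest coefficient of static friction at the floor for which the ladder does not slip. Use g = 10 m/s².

μ_min ≈ 0.228

Taking torques about the foot of the ladder:
Ladder weight 30×10 = 300 N acts at 1.35 m along the ladder; its horizontal arm is 1.35·cos66° = 0.5491 m → τ = 164.7 N·m clockwise.
Window cleaner: 63×10 = 630 N at 1.4 m → arm 0.5694 m → τ = 358.7 N·m clockwise.
Wall normal N acts horizontally at the top; its moment arm is the height L sinθ = 2.7·sin66° = 2.467 m, counterclockwise.
Balancing moments: N × 2.467 = 523.4, giving N = 212.2 N.
ΣFx = 0 ⇒ f = N_wall = 212.2 N. ΣFy = 0 ⇒ N_floor = 930 N.
μ_min = f / N_floor = 212.2 / 930 = 0.228.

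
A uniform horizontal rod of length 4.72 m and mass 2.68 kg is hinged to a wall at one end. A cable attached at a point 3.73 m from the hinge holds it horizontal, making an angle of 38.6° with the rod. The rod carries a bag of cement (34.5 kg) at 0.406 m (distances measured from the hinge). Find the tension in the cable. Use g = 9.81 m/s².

Taking torques about the hinge:
Beam weight: 2.68 × 9.81 = 26.29 N down at 2.36 m → arm 2.36 m, τ = 26.29 × 2.36 = 62.04 N·m clockwise.
Bag of cement: 34.5 × 9.81 = 338.4 N down at 0.406 m → arm 0.406 m, τ = 338.4 × 0.406 = 137.4 N·m clockwise.
Total clockwise load moment = 199.4 N·m.
The cable tension T acts at 3.73 m; only its component perpendicular to the rod, T sinθ, produces torque. sin 38.6° = 0.6239.
Setting net torque to zero: T × 3.73 × 0.6239 = 199.4 → T = 199.4 / 2.327 = 85.7 N.

T ≈ 85.7 N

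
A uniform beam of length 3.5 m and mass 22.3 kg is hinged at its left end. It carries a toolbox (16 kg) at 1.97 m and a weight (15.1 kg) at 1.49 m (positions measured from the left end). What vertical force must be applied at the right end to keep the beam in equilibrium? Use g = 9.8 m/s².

F ≈ 261 N

Sum moments about the left end (the unknown pivot reaction has zero arm there).
Beam weight: 22.3 × 9.8 = 218.5 N down at 1.75 m → arm 1.75 m, τ = 218.5 × 1.75 = 382.4 N·m clockwise.
Toolbox: 16 × 9.8 = 156.8 N down at 1.97 m → arm 1.97 m, τ = 156.8 × 1.97 = 308.9 N·m clockwise.
Weight: 15.1 × 9.8 = 148 N down at 1.49 m → arm 1.49 m, τ = 148 × 1.49 = 220.5 N·m clockwise.
Net moment of the loads = 911.8 N·m clockwise.
The upward force F acts at the right end, arm 3.5 m, giving F × 3.5 counterclockwise.
Setting net torque to zero: F × 3.5 = 911.8 → F = 911.8 / 3.5 = 261 N.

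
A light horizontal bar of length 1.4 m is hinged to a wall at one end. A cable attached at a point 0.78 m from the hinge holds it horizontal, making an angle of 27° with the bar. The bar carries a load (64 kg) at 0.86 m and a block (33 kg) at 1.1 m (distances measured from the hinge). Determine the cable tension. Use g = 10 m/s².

T ≈ 2580 N

Choose the hinge as the axis so the unknown hinge reaction has zero arm there.
Load: 64 × 10 = 640 N down at 0.86 m → arm 0.86 m, τ = 640 × 0.86 = 550.4 N·m clockwise.
Block: 33 × 10 = 330 N down at 1.1 m → arm 1.1 m, τ = 330 × 1.1 = 363 N·m clockwise.
Total clockwise load moment = 913.4 N·m.
The cable tension T acts at 0.78 m; only its component perpendicular to the bar, T sinθ, produces torque. sin 27° = 0.454.
Στ = 0 ⇒ T × 0.78 × 0.454 = 913.4 ⇒ T = 913.4 / 0.3541 = 2580 N.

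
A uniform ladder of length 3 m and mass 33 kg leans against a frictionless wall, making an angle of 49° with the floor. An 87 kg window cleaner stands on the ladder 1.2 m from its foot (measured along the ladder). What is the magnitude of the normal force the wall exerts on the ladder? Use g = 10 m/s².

Choose the foot of the ladder as the axis so the floor normal and friction both act there and drop out.
Ladder weight 33×10 = 330 N acts at 1.5 m along the ladder; its horizontal arm is 1.5·cos49° = 0.9841 m → τ = 324.8 N·m clockwise.
Window cleaner: 87×10 = 870 N at 1.2 m → arm 0.7873 m → τ = 685 N·m clockwise.
Wall normal N acts horizontally at the top; its moment arm is the height L sinθ = 3·sin49° = 2.264 m, counterclockwise.
For rotational equilibrium, N × 2.264 = 1010, so N = 446 N.

N_wall ≈ 446 N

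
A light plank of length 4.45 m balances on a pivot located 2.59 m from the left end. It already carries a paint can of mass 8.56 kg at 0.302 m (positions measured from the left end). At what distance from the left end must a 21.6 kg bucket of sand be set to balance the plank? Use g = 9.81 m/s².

x ≈ 3.5 m from the left end

About the pivot (at 2.59 m from the left end):
Paint can: 8.56 × 9.81 = 83.97 N down at 0.302 m → arm 2.288 m, τ = 83.97 × 2.288 = 192.1 N·m counterclockwise.
Net moment of existing loads = 192.1 N·m counterclockwise.
The bucket of sand weighs 21.6 × 9.81 = 211.9 N and must supply an equal clockwise moment, so its lever arm about the pivot is 192.1 / 211.9 = 0.907 m.
That puts it at 2.59 + 0.907 = 3.5 m from the left end.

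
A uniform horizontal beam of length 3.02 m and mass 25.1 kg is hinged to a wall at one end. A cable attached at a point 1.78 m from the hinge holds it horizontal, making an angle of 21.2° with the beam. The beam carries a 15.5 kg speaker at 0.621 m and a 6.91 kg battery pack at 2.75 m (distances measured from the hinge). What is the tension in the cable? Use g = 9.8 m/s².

T ≈ 1010 N

Choose the hinge as the axis so the unknown hinge reaction has zero arm there.
Beam weight: 25.1 × 9.8 = 246 N down at 1.51 m → arm 1.51 m, τ = 246 × 1.51 = 371.5 N·m clockwise.
Speaker: 15.5 × 9.8 = 151.9 N down at 0.621 m → arm 0.621 m, τ = 151.9 × 0.621 = 94.33 N·m clockwise.
Battery pack: 6.91 × 9.8 = 67.72 N down at 2.75 m → arm 2.75 m, τ = 67.72 × 2.75 = 186.2 N·m clockwise.
Total clockwise load moment = 652 N·m.
The cable tension T acts at 1.78 m; only its component perpendicular to the beam, T sinθ, produces torque. sin 21.2° = 0.3616.
Στ = 0 ⇒ T × 1.78 × 0.3616 = 652 ⇒ T = 652 / 0.6436 = 1010 N.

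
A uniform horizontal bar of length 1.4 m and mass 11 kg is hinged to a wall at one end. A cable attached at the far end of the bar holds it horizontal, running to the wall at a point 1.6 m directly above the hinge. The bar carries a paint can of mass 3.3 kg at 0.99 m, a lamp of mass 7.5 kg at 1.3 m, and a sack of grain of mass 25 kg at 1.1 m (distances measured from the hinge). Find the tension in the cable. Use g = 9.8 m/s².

About the hinge:
Beam weight: 11 × 9.8 = 107.8 N down at 0.7 m → arm 0.7 m, τ = 107.8 × 0.7 = 75.46 N·m clockwise.
Paint can: 3.3 × 9.8 = 32.34 N down at 0.99 m → arm 0.99 m, τ = 32.34 × 0.99 = 32.02 N·m clockwise.
Lamp: 7.5 × 9.8 = 73.5 N down at 1.3 m → arm 1.3 m, τ = 73.5 × 1.3 = 95.55 N·m clockwise.
Sack of grain: 25 × 9.8 = 245 N down at 1.1 m → arm 1.1 m, τ = 245 × 1.1 = 269.5 N·m clockwise.
Total clockwise load moment = 472.5 N·m.
The cable tension T acts at 1.4 m; only its component perpendicular to the bar, T sinθ, produces torque. sinθ = h/√(h²+d²) = 1.6/√(1.6²+1.4²) = 0.7526.
Balancing moments: T × 1.4 × 0.7526 = 472.5, giving T = 472.5 / 1.054 = 448 N.

T ≈ 448 N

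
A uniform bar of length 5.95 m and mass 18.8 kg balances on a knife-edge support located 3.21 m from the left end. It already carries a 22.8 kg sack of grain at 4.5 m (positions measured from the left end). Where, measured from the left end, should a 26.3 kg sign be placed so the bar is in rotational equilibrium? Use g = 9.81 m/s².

Taking torques about the knife-edge support (at 3.21 m from the left end):
Beam weight: 18.8 × 9.81 = 184.4 N down at 2.975 m → arm 0.235 m, τ = 184.4 × 0.235 = 43.33 N·m counterclockwise.
Sack of grain: 22.8 × 9.81 = 223.7 N down at 4.5 m → arm 1.29 m, τ = 223.7 × 1.29 = 288.6 N·m clockwise.
Net moment of existing loads = 245.3 N·m clockwise.
The sign weighs 26.3 × 9.81 = 258 N and must supply an equal counterclockwise moment, so its lever arm about the knife-edge support is 245.3 / 258 = 0.951 m.
That puts it at 3.21 − 0.951 = 2.26 m from the left end.

x ≈ 2.26 m from the left end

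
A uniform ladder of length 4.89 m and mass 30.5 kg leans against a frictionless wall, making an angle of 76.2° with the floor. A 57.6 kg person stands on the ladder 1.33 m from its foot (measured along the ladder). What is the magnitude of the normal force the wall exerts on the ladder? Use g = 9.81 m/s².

N_wall ≈ 74.5 N

Choose the foot of the ladder as the axis so the floor normal and friction both act there and drop out.
Ladder weight 30.5×9.81 = 299.2 N acts at 2.445 m along the ladder; its horizontal arm is 2.445·cos76.2° = 0.5832 m → τ = 174.5 N·m clockwise.
Person: 57.6×9.81 = 565.1 N at 1.33 m → arm 0.3172 m → τ = 179.2 N·m clockwise.
Wall normal N acts horizontally at the top; its moment arm is the height L sinθ = 4.89·sin76.2° = 4.749 m, counterclockwise.
Balancing moments: N × 4.749 = 353.7, giving N = 74.5 N.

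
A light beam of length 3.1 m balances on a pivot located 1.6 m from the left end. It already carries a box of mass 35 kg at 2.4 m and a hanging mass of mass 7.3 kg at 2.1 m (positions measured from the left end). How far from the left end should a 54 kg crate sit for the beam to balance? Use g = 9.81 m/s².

x ≈ 1.01 m from the left end

Choose the pivot (at 1.6 m from the left end) as the axis so the support reaction has zero arm there.
Box: 35 × 9.81 = 343.4 N down at 2.4 m → arm 0.8 m, τ = 343.4 × 0.8 = 274.7 N·m clockwise.
Hanging mass: 7.3 × 9.81 = 71.61 N down at 2.1 m → arm 0.5 m, τ = 71.61 × 0.5 = 35.8 N·m clockwise.
Net moment of existing loads = 310.5 N·m clockwise.
The crate weighs 54 × 9.81 = 529.7 N and must supply an equal counterclockwise moment, so its lever arm about the pivot is 310.5 / 529.7 = 0.586 m.
That puts it at 1.6 − 0.586 = 1.01 m from the left end.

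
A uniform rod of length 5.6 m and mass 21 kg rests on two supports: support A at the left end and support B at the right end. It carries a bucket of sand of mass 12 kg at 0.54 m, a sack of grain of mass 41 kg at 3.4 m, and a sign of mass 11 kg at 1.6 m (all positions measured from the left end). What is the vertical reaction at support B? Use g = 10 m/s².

R_B ≈ 397 N

Take moments about support A.
Beam weight: 21 × 10 = 210 N down at 2.8 m → arm 2.8 m, τ = 210 × 2.8 = 588 N·m clockwise.
Bucket of sand: 12 × 10 = 120 N down at 0.54 m → arm 0.54 m, τ = 120 × 0.54 = 64.8 N·m clockwise.
Sack of grain: 41 × 10 = 410 N down at 3.4 m → arm 3.4 m, τ = 410 × 3.4 = 1394 N·m clockwise.
Sign: 11 × 10 = 110 N down at 1.6 m → arm 1.6 m, τ = 110 × 1.6 = 176 N·m clockwise.
Net load moment about support A = 2223 N·m clockwise.
Reaction R at support B is upward at 5.6 m, arm 5.6 m → moment R × 5.6 counterclockwise.
For rotational equilibrium, R × 5.6 = 2223, so R = 397 N.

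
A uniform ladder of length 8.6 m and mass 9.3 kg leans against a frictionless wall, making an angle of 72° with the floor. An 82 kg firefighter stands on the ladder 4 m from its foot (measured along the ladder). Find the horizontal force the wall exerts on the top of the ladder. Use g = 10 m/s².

Take moments about the foot of the ladder.
Ladder weight 9.3×10 = 93 N acts at 4.3 m along the ladder; its horizontal arm is 4.3·cos72° = 1.329 m → τ = 123.6 N·m clockwise.
Firefighter: 82×10 = 820 N at 4 m → arm 1.236 m → τ = 1014 N·m clockwise.
Wall normal N acts horizontally at the top; its moment arm is the height L sinθ = 8.6·sin72° = 8.179 m, counterclockwise.
Balancing moments: N × 8.179 = 1138, giving N = 139 N.

N_wall ≈ 139 N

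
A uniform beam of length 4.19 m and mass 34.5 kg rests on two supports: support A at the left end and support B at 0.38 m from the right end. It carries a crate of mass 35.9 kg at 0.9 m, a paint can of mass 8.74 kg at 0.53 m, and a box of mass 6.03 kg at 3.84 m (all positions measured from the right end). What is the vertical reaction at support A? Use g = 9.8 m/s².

Take moments about support B.
Beam weight: 34.5 × 9.8 = 338.1 N down at 2.095 m → arm 1.715 m, τ = 338.1 × 1.715 = 579.8 N·m counterclockwise.
Crate: 35.9 × 9.8 = 351.8 N down at 0.9 m → arm 0.52 m, τ = 351.8 × 0.52 = 182.9 N·m counterclockwise.
Paint can: 8.74 × 9.8 = 85.65 N down at 0.53 m → arm 0.15 m, τ = 85.65 × 0.15 = 12.85 N·m counterclockwise.
Box: 6.03 × 9.8 = 59.09 N down at 3.84 m → arm 3.46 m, τ = 59.09 × 3.46 = 204.5 N·m counterclockwise.
Net load moment about support B = 980 N·m counterclockwise.
Reaction R at support A is upward at 4.19 m, arm 3.81 m → moment R × 3.81 clockwise.
Στ = 0 ⇒ R × 3.81 = 980 ⇒ R = 257 N.

R_A ≈ 257 N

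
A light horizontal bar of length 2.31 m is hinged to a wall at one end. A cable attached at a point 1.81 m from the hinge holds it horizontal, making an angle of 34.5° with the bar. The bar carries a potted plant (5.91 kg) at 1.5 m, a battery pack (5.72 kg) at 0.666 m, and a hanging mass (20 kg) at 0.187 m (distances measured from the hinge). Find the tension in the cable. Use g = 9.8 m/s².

Take moments about the hinge.
Potted plant: 5.91 × 9.8 = 57.92 N down at 1.5 m → arm 1.5 m, τ = 57.92 × 1.5 = 86.88 N·m clockwise.
Battery pack: 5.72 × 9.8 = 56.06 N down at 0.666 m → arm 0.666 m, τ = 56.06 × 0.666 = 37.34 N·m clockwise.
Hanging mass: 20 × 9.8 = 196 N down at 0.187 m → arm 0.187 m, τ = 196 × 0.187 = 36.65 N·m clockwise.
Total clockwise load moment = 160.9 N·m.
The cable tension T acts at 1.81 m; only its component perpendicular to the bar, T sinθ, produces torque. sin 34.5° = 0.5664.
Balancing moments: T × 1.81 × 0.5664 = 160.9, giving T = 160.9 / 1.025 = 157 N.

T ≈ 157 N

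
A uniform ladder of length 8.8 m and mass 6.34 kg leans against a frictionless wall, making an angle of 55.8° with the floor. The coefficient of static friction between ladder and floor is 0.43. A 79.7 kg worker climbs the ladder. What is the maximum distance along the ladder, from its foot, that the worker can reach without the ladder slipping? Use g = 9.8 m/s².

d ≈ 5.66 m

Taking torques about the foot of the ladder:
Ladder weight 6.34×9.8 = 62.13 N acts at 4.4 m along the ladder; its horizontal arm is 4.4·cos55.8° = 2.473 m → τ = 153.6 N·m clockwise.
Worker weight 79.7×9.8 = 781.1 N at distance d → arm d·cos55.8° → τ = 781.1·d·0.5621 clockwise.
Wall normal N at the top has arm L sinθ = 7.278 m counterclockwise, so Στ = 0 gives N·7.278 = 153.6 + 439.1·d.
ΣFy = 0 ⇒ N_floor = 843.2 N, so the maximum friction is μ_s·N_floor = 0.43×843.2 = 362.6 N. ΣFx = 0 ⇒ N_wall = f, so at the slipping point N = 362.6 N.
Substituting: 362.6×7.278 = 153.6 + 439.1·d ⇒ d = (2639 − 153.6) / 439.1 = 5.66 m.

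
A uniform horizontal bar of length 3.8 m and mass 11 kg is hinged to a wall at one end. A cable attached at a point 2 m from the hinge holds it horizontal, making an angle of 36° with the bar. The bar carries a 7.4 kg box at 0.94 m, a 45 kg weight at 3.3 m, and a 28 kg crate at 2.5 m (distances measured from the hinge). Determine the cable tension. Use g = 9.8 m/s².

Taking torques about the hinge:
Beam weight: 11 × 9.8 = 107.8 N down at 1.9 m → arm 1.9 m, τ = 107.8 × 1.9 = 204.8 N·m clockwise.
Box: 7.4 × 9.8 = 72.52 N down at 0.94 m → arm 0.94 m, τ = 72.52 × 0.94 = 68.17 N·m clockwise.
Weight: 45 × 9.8 = 441 N down at 3.3 m → arm 3.3 m, τ = 441 × 3.3 = 1455 N·m clockwise.
Crate: 28 × 9.8 = 274.4 N down at 2.5 m → arm 2.5 m, τ = 274.4 × 2.5 = 686 N·m clockwise.
Total clockwise load moment = 2414 N·m.
The cable tension T acts at 2 m; only its component perpendicular to the bar, T sinθ, produces torque. sin 36° = 0.5878.
Στ = 0 ⇒ T × 2 × 0.5878 = 2414 ⇒ T = 2414 / 1.176 = 2050 N.

T ≈ 2050 N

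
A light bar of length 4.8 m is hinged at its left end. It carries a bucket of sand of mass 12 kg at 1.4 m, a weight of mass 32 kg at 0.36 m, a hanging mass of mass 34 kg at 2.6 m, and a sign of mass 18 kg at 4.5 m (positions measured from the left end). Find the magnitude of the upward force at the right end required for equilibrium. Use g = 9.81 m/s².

F ≈ 404 N

Sum moments about the left end (the unknown pivot reaction has zero arm there).
Bucket of sand: 12 × 9.81 = 117.7 N down at 1.4 m → arm 1.4 m, τ = 117.7 × 1.4 = 164.8 N·m clockwise.
Weight: 32 × 9.81 = 313.9 N down at 0.36 m → arm 0.36 m, τ = 313.9 × 0.36 = 113 N·m clockwise.
Hanging mass: 34 × 9.81 = 333.5 N down at 2.6 m → arm 2.6 m, τ = 333.5 × 2.6 = 867.1 N·m clockwise.
Sign: 18 × 9.81 = 176.6 N down at 4.5 m → arm 4.5 m, τ = 176.6 × 4.5 = 794.7 N·m clockwise.
Net moment of the loads = 1940 N·m clockwise.
The upward force F acts at the right end, arm 4.8 m, giving F × 4.8 counterclockwise.
Στ = 0 ⇒ F × 4.8 = 1940 ⇒ F = 1940 / 4.8 = 404 N.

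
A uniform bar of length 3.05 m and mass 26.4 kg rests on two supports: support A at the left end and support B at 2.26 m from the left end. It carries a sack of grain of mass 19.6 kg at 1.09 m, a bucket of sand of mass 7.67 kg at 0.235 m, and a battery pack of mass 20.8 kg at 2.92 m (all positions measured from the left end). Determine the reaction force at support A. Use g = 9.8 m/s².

Sum moments about support B (its reaction then has zero moment arm).
Beam weight: 26.4 × 9.8 = 258.7 N down at 1.525 m → arm 0.735 m, τ = 258.7 × 0.735 = 190.1 N·m counterclockwise.
Sack of grain: 19.6 × 9.8 = 192.1 N down at 1.09 m → arm 1.17 m, τ = 192.1 × 1.17 = 224.8 N·m counterclockwise.
Bucket of sand: 7.67 × 9.8 = 75.17 N down at 0.235 m → arm 2.025 m, τ = 75.17 × 2.025 = 152.2 N·m counterclockwise.
Battery pack: 20.8 × 9.8 = 203.8 N down at 2.92 m → arm 0.66 m, τ = 203.8 × 0.66 = 134.5 N·m clockwise.
Net load moment about support B = 432.6 N·m counterclockwise.
Reaction R at support A is upward at 0 m, arm 2.26 m → moment R × 2.26 clockwise.
Setting net torque to zero: R × 2.26 = 432.6 → R = 191 N.

R_A ≈ 191 N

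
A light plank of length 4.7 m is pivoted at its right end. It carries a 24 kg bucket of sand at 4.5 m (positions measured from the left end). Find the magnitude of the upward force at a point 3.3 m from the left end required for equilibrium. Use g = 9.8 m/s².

F ≈ 33.6 N

About the right end:
Bucket of sand: 24 × 9.8 = 235.2 N down at 4.5 m → arm 0.2 m, τ = 235.2 × 0.2 = 47.04 N·m counterclockwise.
Net moment of the loads = 47.04 N·m counterclockwise.
The upward force F acts at a point 3.3 m from the left end, arm 1.4 m, giving F × 1.4 clockwise.
For rotational equilibrium, F × 1.4 = 47.04, so F = 47.04 / 1.4 = 33.6 N.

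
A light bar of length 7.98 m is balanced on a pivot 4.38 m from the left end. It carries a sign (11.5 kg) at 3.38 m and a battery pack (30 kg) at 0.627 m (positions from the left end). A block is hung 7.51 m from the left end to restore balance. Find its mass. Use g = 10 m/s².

m ≈ 39.6 kg

Sum moments about the pivot (at 4.38 m from the left end) (the support reaction has zero arm there).
Sign: 11.5 × 10 = 115 N down at 3.38 m → arm 1 m, τ = 115 × 1 = 115 N·m counterclockwise.
Battery pack: 30 × 10 = 300 N down at 0.627 m → arm 3.753 m, τ = 300 × 3.753 = 1126 N·m counterclockwise.
Net moment of known loads = 1241 N·m counterclockwise.
An unknown mass m at 7.51 m has arm 3.13 m; its moment is m·g·3.13 clockwise.
Στ = 0 ⇒ m × 10 × 3.13 = 1241 ⇒ m = 1241 / (10 × 3.13) = 39.6 kg.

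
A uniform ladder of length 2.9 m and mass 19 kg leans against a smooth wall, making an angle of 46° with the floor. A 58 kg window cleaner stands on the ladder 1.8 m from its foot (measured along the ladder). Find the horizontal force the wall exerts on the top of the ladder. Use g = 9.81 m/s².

Sum moments about the foot of the ladder (the floor normal and friction both act there and drop out).
Ladder weight 19×9.81 = 186.4 N acts at 1.45 m along the ladder; its horizontal arm is 1.45·cos46° = 1.007 m → τ = 187.7 N·m clockwise.
Window cleaner: 58×9.81 = 569 N at 1.8 m → arm 1.25 m → τ = 711.2 N·m clockwise.
Wall normal N acts horizontally at the top; its moment arm is the height L sinθ = 2.9·sin46° = 2.086 m, counterclockwise.
Στ = 0 ⇒ N × 2.086 = 898.9 ⇒ N = 431 N.

N_wall ≈ 431 N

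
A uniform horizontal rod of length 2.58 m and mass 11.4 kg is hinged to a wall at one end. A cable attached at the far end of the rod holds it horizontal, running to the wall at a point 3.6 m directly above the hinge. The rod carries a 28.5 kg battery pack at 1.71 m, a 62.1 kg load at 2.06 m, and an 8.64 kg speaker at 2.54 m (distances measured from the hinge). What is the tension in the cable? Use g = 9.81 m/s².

T ≈ 998 N

Choose the hinge as the axis so the unknown hinge reaction has zero arm there.
Beam weight: 11.4 × 9.81 = 111.8 N down at 1.29 m → arm 1.29 m, τ = 111.8 × 1.29 = 144.2 N·m clockwise.
Battery pack: 28.5 × 9.81 = 279.6 N down at 1.71 m → arm 1.71 m, τ = 279.6 × 1.71 = 478.1 N·m clockwise.
Load: 62.1 × 9.81 = 609.2 N down at 2.06 m → arm 2.06 m, τ = 609.2 × 2.06 = 1255 N·m clockwise.
Speaker: 8.64 × 9.81 = 84.76 N down at 2.54 m → arm 2.54 m, τ = 84.76 × 2.54 = 215.3 N·m clockwise.
Total clockwise load moment = 2093 N·m.
The cable tension T acts at 2.58 m; only its component perpendicular to the rod, T sinθ, produces torque. sinθ = h/√(h²+d²) = 3.6/√(3.6²+2.58²) = 0.8128.
Setting net torque to zero: T × 2.58 × 0.8128 = 2093 → T = 2093 / 2.097 = 998 N.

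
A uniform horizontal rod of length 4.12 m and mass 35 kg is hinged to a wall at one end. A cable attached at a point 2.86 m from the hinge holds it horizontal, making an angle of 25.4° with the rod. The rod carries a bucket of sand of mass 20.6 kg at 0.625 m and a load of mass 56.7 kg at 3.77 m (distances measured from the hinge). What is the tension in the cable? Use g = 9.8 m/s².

Take moments about the hinge.
Beam weight: 35 × 9.8 = 343 N down at 2.06 m → arm 2.06 m, τ = 343 × 2.06 = 706.6 N·m clockwise.
Bucket of sand: 20.6 × 9.8 = 201.9 N down at 0.625 m → arm 0.625 m, τ = 201.9 × 0.625 = 126.2 N·m clockwise.
Load: 56.7 × 9.8 = 555.7 N down at 3.77 m → arm 3.77 m, τ = 555.7 × 3.77 = 2095 N·m clockwise.
Total clockwise load moment = 2928 N·m.
The cable tension T acts at 2.86 m; only its component perpendicular to the rod, T sinθ, produces torque. sin 25.4° = 0.4289.
Στ = 0 ⇒ T × 2.86 × 0.4289 = 2928 ⇒ T = 2928 / 1.227 = 2390 N.

T ≈ 2390 N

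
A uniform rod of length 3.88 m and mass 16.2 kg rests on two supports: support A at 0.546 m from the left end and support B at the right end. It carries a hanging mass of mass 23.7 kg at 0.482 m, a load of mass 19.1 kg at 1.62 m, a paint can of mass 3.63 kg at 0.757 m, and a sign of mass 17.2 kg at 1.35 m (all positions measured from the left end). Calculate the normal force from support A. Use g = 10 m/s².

R_A ≈ 630 N

Sum moments about support B (its reaction then has zero moment arm).
Beam weight: 16.2 × 10 = 162 N down at 1.94 m → arm 1.94 m, τ = 162 × 1.94 = 314.3 N·m counterclockwise.
Hanging mass: 23.7 × 10 = 237 N down at 0.482 m → arm 3.398 m, τ = 237 × 3.398 = 805.3 N·m counterclockwise.
Load: 19.1 × 10 = 191 N down at 1.62 m → arm 2.26 m, τ = 191 × 2.26 = 431.7 N·m counterclockwise.
Paint can: 3.63 × 10 = 36.3 N down at 0.757 m → arm 3.123 m, τ = 36.3 × 3.123 = 113.4 N·m counterclockwise.
Sign: 17.2 × 10 = 172 N down at 1.35 m → arm 2.53 m, τ = 172 × 2.53 = 435.2 N·m counterclockwise.
Net load moment about support B = 2100 N·m counterclockwise.
Reaction R at support A is upward at 0.546 m, arm 3.334 m → moment R × 3.334 clockwise.
Στ = 0 ⇒ R × 3.334 = 2100 ⇒ R = 630 N.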